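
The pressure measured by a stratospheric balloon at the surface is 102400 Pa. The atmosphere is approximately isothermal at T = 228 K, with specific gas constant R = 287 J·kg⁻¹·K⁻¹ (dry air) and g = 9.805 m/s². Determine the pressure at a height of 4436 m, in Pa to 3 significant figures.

Scale height: H = RT/g = 287 × 228 / 9.805 = 6673.7 m.
Barometric formula: P = P₀ exp(−z/H).
z/H = 4436.0/6673.7 = 0.66470; exp(−0.66470) = 0.51443.
P = 102400 × 0.51443 = 52678 Pa.

P ≈ 52700 Pa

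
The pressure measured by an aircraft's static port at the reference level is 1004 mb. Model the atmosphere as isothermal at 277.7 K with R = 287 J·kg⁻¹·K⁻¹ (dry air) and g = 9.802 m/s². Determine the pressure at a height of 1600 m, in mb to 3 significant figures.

Scale height: H = RT/g = 287 × 277.7 / 9.802 = 8131.0 m.
Barometric formula: P = P₀ exp(−z/H).
z/H = 1600.0/8131.0 = 0.19678; exp(−0.19678) = 0.82137.
P = 1004 × 0.82137 = 824.66 mb.

P ≈ 825 mb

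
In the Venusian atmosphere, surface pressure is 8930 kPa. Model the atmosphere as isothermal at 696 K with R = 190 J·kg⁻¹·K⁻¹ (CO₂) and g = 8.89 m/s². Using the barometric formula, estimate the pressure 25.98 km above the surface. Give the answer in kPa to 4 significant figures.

P ≈ 1557 kPa

Scale height: H = RT/g = 190 × 696 / 8.89 = 14875 m.
Barometric formula: P = P₀ exp(−z/H).
z/H = 25980/14875 = 1.7466; exp(−1.7466) = 0.17437.
P = 8930 × 0.17437 = 1557.1 kPa.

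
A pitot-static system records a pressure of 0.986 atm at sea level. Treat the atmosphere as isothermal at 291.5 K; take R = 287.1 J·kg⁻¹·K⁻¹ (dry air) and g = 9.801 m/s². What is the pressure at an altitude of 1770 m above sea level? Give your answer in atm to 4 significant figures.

Scale height: H = RT/g = 287.1 × 291.5 / 9.801 = 8538.9 m.
Barometric formula: P = P₀ exp(−z/H).
z/H = 1770.0/8538.9 = 0.20729; exp(−0.20729) = 0.81278.
P = 0.986 × 0.81278 = 0.80140 atm.

P ≈ 0.8014 atm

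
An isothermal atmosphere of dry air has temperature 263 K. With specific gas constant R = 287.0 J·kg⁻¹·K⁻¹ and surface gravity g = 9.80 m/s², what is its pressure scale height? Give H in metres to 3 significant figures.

The scale height of an isothermal atmosphere is H = RT/g.
H = 287.0 × 263 / 9.80 = 75481/9.80 = 7702.1 m.

H ≈ 7700 m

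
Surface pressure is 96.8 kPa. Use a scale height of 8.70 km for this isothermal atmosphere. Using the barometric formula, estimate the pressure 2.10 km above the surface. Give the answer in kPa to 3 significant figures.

P ≈ 76.0 kPa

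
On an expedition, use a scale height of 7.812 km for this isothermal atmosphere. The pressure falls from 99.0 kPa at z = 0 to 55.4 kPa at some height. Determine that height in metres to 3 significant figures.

Invert the barometric formula: z = H ln(P₀/P).
P₀/P = 99.0/55.4 = 1.7870; ln(1.7870) = 0.58054.
z = 7812.0 × 0.58054 = 4535.2 m.

z ≈ 4540 m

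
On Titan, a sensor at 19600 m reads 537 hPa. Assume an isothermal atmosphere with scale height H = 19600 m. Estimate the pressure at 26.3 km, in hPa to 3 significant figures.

P ≈ 382 hPa

Between two levels, P₂ = P₁ exp(−Δz/H) with Δz = z₂ − z₁.
Δz = 26300 − 19600 = 6700.0 m; Δz/H = 6700.0/19600 = 0.34184.
P₂ = 537 × exp(−0.34184) = 537 × 0.71046 = 381.52 hPa.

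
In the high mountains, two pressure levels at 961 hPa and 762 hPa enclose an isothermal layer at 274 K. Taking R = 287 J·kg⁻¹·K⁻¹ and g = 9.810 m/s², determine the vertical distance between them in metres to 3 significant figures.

Δz ≈ 1860 m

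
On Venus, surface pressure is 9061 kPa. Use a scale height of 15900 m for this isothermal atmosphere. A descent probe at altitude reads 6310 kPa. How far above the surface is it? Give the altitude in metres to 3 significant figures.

z ≈ 5750 m

Invert the barometric formula: z = H ln(P₀/P).
P₀/P = 9061/6310 = 1.4360; ln(1.4360) = 0.36186.
z = 15900 × 0.36186 = 5753.6 m.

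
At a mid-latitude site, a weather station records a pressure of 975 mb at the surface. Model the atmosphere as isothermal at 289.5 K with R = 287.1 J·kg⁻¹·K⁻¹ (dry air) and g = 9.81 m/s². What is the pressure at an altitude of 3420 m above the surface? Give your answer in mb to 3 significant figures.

Scale height: H = RT/g = 287.1 × 289.5 / 9.81 = 8472.5 m.
Barometric formula: P = P₀ exp(−z/H).
z/H = 3420.0/8472.5 = 0.40366; exp(−0.40366) = 0.66787.
P = 975 × 0.66787 = 651.17 mb.

P ≈ 651 mb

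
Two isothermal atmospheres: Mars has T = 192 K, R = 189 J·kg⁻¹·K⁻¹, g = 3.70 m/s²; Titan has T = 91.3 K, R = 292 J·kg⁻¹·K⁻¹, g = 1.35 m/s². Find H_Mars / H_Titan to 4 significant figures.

H_Mars/H_Titan ≈ 0.4966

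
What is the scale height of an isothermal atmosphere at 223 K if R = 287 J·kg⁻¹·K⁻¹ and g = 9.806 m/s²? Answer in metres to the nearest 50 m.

The scale height of an isothermal atmosphere is H = RT/g.
H = 287 × 223 / 9.806 = 64001/9.806 = 6526.7 m.

H ≈ 6550 m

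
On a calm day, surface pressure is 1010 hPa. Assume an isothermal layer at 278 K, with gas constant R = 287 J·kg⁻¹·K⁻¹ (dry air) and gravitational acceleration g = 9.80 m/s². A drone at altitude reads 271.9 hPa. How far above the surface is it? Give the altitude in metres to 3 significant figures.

z ≈ 10700 m

Scale height: H = RT/g = 287 × 278 / 9.80 = 8141.4 m.
Invert the barometric formula: z = H ln(P₀/P).
P₀/P = 1010/271.9 = 3.7146; ln(3.7146) = 1.3123.
z = 8141.4 × 1.3123 = 10684 m.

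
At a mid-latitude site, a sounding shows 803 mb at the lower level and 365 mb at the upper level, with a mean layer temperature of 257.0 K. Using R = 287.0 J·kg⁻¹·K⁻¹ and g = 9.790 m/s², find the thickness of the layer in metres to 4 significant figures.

Hypsometric equation: Δz = (R T̄/g) ln(P₁/P₂).
R T̄/g = 287.0 × 257.0 / 9.790 = 7534.1 m.
ln(803/365) = ln(2.2000) = 0.78846.
Δz = 7534.1 × 0.78846 = 5940.3 m.

Δz ≈ 5940 m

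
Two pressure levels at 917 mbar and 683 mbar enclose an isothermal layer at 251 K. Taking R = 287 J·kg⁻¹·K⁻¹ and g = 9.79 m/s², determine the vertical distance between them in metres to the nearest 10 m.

Δz ≈ 2170 m

Hypsometric equation: Δz = (R T̄/g) ln(P₁/P₂).
R T̄/g = 287 × 251 / 9.79 = 7358.2 m.
ln(917/683) = ln(1.3426) = 0.29461.
Δz = 7358.2 × 0.29461 = 2167.8 m.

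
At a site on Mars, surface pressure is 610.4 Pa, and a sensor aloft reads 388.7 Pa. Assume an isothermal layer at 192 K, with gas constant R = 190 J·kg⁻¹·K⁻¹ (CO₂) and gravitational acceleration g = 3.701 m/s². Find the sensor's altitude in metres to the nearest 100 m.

z ≈ 4400 m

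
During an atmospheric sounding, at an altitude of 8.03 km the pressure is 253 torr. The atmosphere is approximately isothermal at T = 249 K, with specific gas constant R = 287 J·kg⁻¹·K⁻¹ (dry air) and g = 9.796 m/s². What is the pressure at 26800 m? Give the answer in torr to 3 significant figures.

Scale height: H = RT/g = 287 × 249 / 9.796 = 7295.1 m.
Between two levels, P₂ = P₁ exp(−Δz/H) with Δz = z₂ − z₁.
Δz = 26800 − 8030.0 = 18770 m; Δz/H = 18770/7295.1 = 2.5730.
P₂ = 253 × exp(−2.5730) = 253 × 0.076306 = 19.305 torr.

P ≈ 19.3 torr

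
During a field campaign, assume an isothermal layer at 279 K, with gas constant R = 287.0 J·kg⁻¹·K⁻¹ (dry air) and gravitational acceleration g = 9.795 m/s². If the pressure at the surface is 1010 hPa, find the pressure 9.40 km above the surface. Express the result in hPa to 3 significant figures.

P ≈ 320 hPa

Scale height: H = RT/g = 287.0 × 279 / 9.795 = 8174.9 m.
Barometric formula: P = P₀ exp(−z/H).
z/H = 9400.0/8174.9 = 1.1499; exp(−1.1499) = 0.31667.
P = 1010 × 0.31667 = 319.84 hPa.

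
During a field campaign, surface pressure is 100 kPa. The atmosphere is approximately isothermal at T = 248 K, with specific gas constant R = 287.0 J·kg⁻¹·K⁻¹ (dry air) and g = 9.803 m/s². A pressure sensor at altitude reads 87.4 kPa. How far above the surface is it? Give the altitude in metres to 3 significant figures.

z ≈ 978 m

Scale height: H = RT/g = 287.0 × 248 / 9.803 = 7260.6 m.
Invert the barometric formula: z = H ln(P₀/P).
P₀/P = 100/87.4 = 1.1442; ln(1.1442) = 0.13471.
z = 7260.6 × 0.13471 = 978.08 m.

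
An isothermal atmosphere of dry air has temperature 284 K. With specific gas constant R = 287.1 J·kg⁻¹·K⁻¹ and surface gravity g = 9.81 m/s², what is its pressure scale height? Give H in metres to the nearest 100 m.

H ≈ 8300 m

The scale height of an isothermal atmosphere is H = RT/g.
H = 287.1 × 284 / 9.81 = 81536/9.81 = 8311.5 m.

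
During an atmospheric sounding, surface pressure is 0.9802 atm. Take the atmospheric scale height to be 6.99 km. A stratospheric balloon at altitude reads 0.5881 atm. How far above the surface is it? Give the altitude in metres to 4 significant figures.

z ≈ 3571 m

Invert the barometric formula: z = H ln(P₀/P).
P₀/P = 0.9802/0.5881 = 1.6667; ln(1.6667) = 0.51085.
z = 6990.0 × 0.51085 = 3570.8 m.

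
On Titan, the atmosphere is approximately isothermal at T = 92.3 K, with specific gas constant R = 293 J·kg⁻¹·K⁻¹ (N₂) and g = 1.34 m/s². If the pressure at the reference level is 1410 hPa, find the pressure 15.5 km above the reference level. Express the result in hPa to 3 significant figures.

Scale height: H = RT/g = 293 × 92.3 / 1.34 = 20182 m.
Barometric formula: P = P₀ exp(−z/H).
z/H = 15500/20182 = 0.76801; exp(−0.76801) = 0.46394.
P = 1410 × 0.46394 = 654.16 hPa.

P ≈ 654 hPa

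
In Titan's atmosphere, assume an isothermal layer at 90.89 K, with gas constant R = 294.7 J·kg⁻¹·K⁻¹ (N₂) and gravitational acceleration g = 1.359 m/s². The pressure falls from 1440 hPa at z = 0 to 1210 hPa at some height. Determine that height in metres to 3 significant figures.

Scale height: H = RT/g = 294.7 × 90.89 / 1.359 = 19710 m.
Invert the barometric formula: z = H ln(P₀/P).
P₀/P = 1440/1210 = 1.1901; ln(1.1901) = 0.17404.
z = 19710 × 0.17404 = 3430.3 m.

z ≈ 3430 m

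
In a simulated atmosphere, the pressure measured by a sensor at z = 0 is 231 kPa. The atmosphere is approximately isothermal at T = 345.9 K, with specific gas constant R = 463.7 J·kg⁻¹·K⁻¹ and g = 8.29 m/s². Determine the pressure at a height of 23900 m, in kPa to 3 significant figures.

P ≈ 67.2 kPa

Scale height: H = RT/g = 463.7 × 345.9 / 8.29 = 19348 m.
Barometric formula: P = P₀ exp(−z/H).
z/H = 23900/19348 = 1.2353; exp(−1.2353) = 0.29075.
P = 231 × 0.29075 = 67.163 kPa.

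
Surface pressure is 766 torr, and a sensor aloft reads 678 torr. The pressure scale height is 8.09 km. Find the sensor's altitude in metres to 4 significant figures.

Invert the barometric formula: z = H ln(P₀/P).
P₀/P = 766/678 = 1.1298; ln(1.1298) = 0.12204.
z = 8090.0 × 0.12204 = 987.30 m.

z ≈ 987.3 m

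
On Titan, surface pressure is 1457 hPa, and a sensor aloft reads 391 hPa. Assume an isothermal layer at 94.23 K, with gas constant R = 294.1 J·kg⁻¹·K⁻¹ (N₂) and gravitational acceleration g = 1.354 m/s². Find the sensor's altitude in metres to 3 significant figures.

Scale height: H = RT/g = 294.1 × 94.23 / 1.354 = 20468 m.
Invert the barometric formula: z = H ln(P₀/P).
P₀/P = 1457/391 = 3.7263; ln(3.7263) = 1.3154.
z = 20468 × 1.3154 = 26924 m.

z ≈ 26900 m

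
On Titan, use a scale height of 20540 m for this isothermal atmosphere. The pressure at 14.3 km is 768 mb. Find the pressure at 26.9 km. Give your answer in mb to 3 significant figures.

Between two levels, P₂ = P₁ exp(−Δz/H) with Δz = z₂ − z₁.
Δz = 26900 − 14300 = 12600 m; Δz/H = 12600/20540 = 0.61344.
P₂ = 768 × exp(−0.61344) = 768 × 0.54148 = 415.86 mb.

P ≈ 416 mb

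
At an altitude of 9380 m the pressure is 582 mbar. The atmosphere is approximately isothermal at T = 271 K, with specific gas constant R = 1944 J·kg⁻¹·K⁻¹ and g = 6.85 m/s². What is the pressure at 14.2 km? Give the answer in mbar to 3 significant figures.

P ≈ 547 mbar

Scale height: H = RT/g = 1944 × 271 / 6.85 = 76909 m.
Between two levels, P₂ = P₁ exp(−Δz/H) with Δz = z₂ − z₁.
Δz = 14200 − 9380.0 = 4820.0 m; Δz/H = 4820.0/76909 = 0.062671.
P₂ = 582 × exp(−0.062671) = 582 × 0.93925 = 546.64 mbar.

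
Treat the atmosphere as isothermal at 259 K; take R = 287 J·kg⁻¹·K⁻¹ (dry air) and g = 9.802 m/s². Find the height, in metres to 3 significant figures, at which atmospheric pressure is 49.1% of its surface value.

z ≈ 5390 m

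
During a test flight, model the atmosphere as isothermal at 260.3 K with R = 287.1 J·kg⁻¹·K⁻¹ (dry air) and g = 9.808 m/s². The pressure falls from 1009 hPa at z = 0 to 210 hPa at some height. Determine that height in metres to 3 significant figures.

z ≈ 12000 m

Scale height: H = RT/g = 287.1 × 260.3 / 9.808 = 7619.5 m.
Invert the barometric formula: z = H ln(P₀/P).
P₀/P = 1009/210 = 4.8048; ln(4.8048) = 1.5696.
z = 7619.5 × 1.5696 = 11960 m.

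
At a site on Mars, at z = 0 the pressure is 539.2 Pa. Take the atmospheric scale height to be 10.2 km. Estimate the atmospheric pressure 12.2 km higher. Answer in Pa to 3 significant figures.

Barometric formula: P = P₀ exp(−z/H).
z/H = 12200/10200 = 1.1961; exp(−1.1961) = 0.30237.
P = 539.2 × 0.30237 = 163.04 Pa.

P ≈ 163 Pa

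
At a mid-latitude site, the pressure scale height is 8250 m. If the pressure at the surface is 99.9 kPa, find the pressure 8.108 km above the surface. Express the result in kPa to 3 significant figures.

Barometric formula: P = P₀ exp(−z/H).
z/H = 8108.0/8250.0 = 0.98279; exp(−0.98279) = 0.37427.
P = 99.9 × 0.37427 = 37.390 kPa.

P ≈ 37.4 kPa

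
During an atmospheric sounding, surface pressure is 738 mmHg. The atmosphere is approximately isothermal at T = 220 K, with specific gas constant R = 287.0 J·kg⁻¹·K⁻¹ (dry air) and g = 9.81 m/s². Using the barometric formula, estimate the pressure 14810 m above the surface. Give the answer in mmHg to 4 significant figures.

P ≈ 73.92 mmHg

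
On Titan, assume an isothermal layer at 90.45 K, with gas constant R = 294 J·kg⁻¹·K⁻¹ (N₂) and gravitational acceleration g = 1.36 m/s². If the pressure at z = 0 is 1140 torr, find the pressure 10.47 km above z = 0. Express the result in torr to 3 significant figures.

Scale height: H = RT/g = 294 × 90.45 / 1.36 = 19553 m.
Barometric formula: P = P₀ exp(−z/H).
z/H = 10470/19553 = 0.53547; exp(−0.53547) = 0.58539.
P = 1140 × 0.58539 = 667.34 torr.

P ≈ 667 torr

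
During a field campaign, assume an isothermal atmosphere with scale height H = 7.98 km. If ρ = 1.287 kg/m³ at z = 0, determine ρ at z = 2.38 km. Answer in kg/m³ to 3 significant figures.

In an isothermal atmosphere, density decays like pressure: ρ = ρ₀ exp(−z/H).
z/H = 2380.0/7980.0 = 0.29825; exp(−0.29825) = 0.74212.
ρ = 1.287 × 0.74212 = 0.95511 kg/m³.

ρ ≈ 0.955 kg/m³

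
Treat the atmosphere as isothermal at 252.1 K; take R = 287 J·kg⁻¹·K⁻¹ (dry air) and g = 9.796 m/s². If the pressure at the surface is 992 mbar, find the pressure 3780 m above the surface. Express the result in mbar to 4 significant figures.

P ≈ 594.6 mbar

Scale height: H = RT/g = 287 × 252.1 / 9.796 = 7385.9 m.
Barometric formula: P = P₀ exp(−z/H).
z/H = 3780.0/7385.9 = 0.51179; exp(−0.51179) = 0.59942.
P = 992 × 0.59942 = 594.62 mbar.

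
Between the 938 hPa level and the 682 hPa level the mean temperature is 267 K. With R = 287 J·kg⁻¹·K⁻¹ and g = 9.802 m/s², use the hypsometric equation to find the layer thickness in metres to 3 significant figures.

Hypsometric equation: Δz = (R T̄/g) ln(P₁/P₂).
R T̄/g = 287 × 267 / 9.802 = 7817.7 m.
ln(938/682) = ln(1.3754) = 0.31874.
Δz = 7817.7 × 0.31874 = 2491.8 m.

Δz ≈ 2490 m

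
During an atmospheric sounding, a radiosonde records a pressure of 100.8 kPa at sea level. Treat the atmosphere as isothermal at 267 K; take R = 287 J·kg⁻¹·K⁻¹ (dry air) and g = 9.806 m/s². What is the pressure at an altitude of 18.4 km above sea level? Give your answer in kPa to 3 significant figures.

Scale height: H = RT/g = 287 × 267 / 9.806 = 7814.5 m.
Barometric formula: P = P₀ exp(−z/H).
z/H = 18400/7814.5 = 2.3546; exp(−2.3546) = 0.094931.
P = 100.8 × 0.094931 = 9.5690 kPa.

P ≈ 9.57 kPa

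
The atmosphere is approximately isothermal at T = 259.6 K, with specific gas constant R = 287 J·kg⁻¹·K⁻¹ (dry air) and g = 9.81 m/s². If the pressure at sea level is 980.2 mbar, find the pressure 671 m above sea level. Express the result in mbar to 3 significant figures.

Scale height: H = RT/g = 287 × 259.6 / 9.81 = 7594.8 m.
Barometric formula: P = P₀ exp(−z/H).
z/H = 671.00/7594.8 = 0.088350; exp(−0.088350) = 0.91544.
P = 980.2 × 0.91544 = 897.31 mbar.

P ≈ 897 mbar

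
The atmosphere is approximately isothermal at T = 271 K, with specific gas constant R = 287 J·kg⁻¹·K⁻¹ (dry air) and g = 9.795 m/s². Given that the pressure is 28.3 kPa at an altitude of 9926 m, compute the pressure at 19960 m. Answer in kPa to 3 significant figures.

P ≈ 8.00 kPa

Scale height: H = RT/g = 287 × 271 / 9.795 = 7940.5 m.
Between two levels, P₂ = P₁ exp(−Δz/H) with Δz = z₂ − z₁.
Δz = 19960 − 9926.0 = 10034 m; Δz/H = 10034/7940.5 = 1.2636.
P₂ = 28.3 × exp(−1.2636) = 28.3 × 0.28263 = 7.9984 kPa.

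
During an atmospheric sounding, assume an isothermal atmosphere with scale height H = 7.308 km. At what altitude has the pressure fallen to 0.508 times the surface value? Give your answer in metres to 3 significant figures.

Set P/P₀ = exp(−z/H) = 0.508, so z = −H ln(0.508).
−ln(0.508) = 0.67727; z = 7308.0 × 0.67727 = 4949.5 m.

z ≈ 4950 m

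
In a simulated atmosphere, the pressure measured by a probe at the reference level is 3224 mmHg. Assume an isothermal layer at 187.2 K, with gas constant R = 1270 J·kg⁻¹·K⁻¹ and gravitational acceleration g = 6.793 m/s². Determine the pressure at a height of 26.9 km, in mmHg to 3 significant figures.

P ≈ 1490 mmHg

Scale height: H = RT/g = 1270 × 187.2 / 6.793 = 34998 m.
Barometric formula: P = P₀ exp(−z/H).
z/H = 26900/34998 = 0.76862; exp(−0.76862) = 0.46365.
P = 3224 × 0.46365 = 1494.8 mmHg.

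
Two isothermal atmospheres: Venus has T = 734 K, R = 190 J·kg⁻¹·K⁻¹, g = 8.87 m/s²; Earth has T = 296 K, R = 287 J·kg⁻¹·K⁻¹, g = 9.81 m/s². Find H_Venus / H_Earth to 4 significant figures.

H_Venus/H_Earth ≈ 1.816

H = RT/g for each body.
H_Venus = 190 × 734 / 8.87 = 15723 m.
H_Earth = 287 × 296 / 9.81 = 8659.7 m.
H_Venus/H_Earth = 15723/8659.7 = 1.8157.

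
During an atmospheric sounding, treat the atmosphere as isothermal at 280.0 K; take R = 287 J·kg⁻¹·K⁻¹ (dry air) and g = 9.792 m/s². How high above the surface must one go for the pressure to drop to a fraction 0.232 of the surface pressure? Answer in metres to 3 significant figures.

z ≈ 12000 m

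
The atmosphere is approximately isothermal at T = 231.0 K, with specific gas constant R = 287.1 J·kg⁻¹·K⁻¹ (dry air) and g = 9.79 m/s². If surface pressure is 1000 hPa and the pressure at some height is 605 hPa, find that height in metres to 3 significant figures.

Scale height: H = RT/g = 287.1 × 231.0 / 9.79 = 6774.3 m.
Invert the barometric formula: z = H ln(P₀/P).
P₀/P = 1000/605 = 1.6529; ln(1.6529) = 0.50253.
z = 6774.3 × 0.50253 = 3404.3 m.

z ≈ 3400 m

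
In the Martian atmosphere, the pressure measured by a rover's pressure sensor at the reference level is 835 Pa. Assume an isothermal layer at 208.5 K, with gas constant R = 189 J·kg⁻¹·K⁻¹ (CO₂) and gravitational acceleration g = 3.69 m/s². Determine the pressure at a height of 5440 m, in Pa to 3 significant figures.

P ≈ 502 Pa

Scale height: H = RT/g = 189 × 208.5 / 3.69 = 10679 m.
Barometric formula: P = P₀ exp(−z/H).
z/H = 5440.0/10679 = 0.50941; exp(−0.50941) = 0.60085.
P = 835 × 0.60085 = 501.71 Pa.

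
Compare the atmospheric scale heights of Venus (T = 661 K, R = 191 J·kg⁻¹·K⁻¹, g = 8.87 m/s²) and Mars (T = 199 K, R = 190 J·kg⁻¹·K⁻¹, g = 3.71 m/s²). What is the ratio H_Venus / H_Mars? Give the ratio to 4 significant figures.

H = RT/g for each body.
H_Venus = 191 × 661 / 8.87 = 14233 m.
H_Mars = 190 × 199 / 3.71 = 10191 m.
H_Venus/H_Mars = 14233/10191 = 1.3966.

H_Venus/H_Mars ≈ 1.397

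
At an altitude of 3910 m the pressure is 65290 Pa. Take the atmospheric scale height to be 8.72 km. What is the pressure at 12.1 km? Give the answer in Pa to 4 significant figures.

P ≈ 25520 Pa

Between two levels, P₂ = P₁ exp(−Δz/H) with Δz = z₂ − z₁.
Δz = 12100 − 3910.0 = 8190.0 m; Δz/H = 8190.0/8720.0 = 0.93922.
P₂ = 65290 × exp(−0.93922) = 65290 × 0.39093 = 25524 Pa.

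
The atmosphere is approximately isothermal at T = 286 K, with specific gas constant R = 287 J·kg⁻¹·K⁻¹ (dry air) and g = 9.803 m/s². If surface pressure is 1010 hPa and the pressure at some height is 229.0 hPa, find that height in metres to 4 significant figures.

Scale height: H = RT/g = 287 × 286 / 9.803 = 8373.2 m.
Invert the barometric formula: z = H ln(P₀/P).
P₀/P = 1010/229.0 = 4.4105; ln(4.4105) = 1.4840.
z = 8373.2 × 1.4840 = 12426 m.

z ≈ 12430 m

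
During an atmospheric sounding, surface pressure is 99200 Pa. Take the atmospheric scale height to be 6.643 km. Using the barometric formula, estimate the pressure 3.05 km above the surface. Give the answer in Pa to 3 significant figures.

P ≈ 62700 Pa

Barometric formula: P = P₀ exp(−z/H).
z/H = 3050.0/6643.0 = 0.45913; exp(−0.45913) = 0.63183.
P = 99200 × 0.63183 = 62678 Pa.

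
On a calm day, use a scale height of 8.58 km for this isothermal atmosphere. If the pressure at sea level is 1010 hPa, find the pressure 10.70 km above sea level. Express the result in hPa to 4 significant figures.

P ≈ 290.2 hPa

Barometric formula: P = P₀ exp(−z/H).
z/H = 10700/8580.0 = 1.2471; exp(−1.2471) = 0.28734.
P = 1010 × 0.28734 = 290.21 hPa.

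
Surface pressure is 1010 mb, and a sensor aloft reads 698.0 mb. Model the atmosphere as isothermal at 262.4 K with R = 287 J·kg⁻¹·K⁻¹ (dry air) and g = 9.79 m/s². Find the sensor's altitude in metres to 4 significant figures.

z ≈ 2842 m

Scale height: H = RT/g = 287 × 262.4 / 9.79 = 7692.4 m.
Invert the barometric formula: z = H ln(P₀/P).
P₀/P = 1010/698.0 = 1.4470; ln(1.4470) = 0.36949.
z = 7692.4 × 0.36949 = 2842.3 m.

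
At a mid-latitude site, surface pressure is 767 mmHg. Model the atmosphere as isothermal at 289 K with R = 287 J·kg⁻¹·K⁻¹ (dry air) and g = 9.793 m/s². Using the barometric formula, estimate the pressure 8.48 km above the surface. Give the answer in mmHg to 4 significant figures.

P ≈ 281.8 mmHg

Scale height: H = RT/g = 287 × 289 / 9.793 = 8469.6 m.
Barometric formula: P = P₀ exp(−z/H).
z/H = 8480.0/8469.6 = 1.0012; exp(−1.0012) = 0.36744.
P = 767 × 0.36744 = 281.83 mmHg.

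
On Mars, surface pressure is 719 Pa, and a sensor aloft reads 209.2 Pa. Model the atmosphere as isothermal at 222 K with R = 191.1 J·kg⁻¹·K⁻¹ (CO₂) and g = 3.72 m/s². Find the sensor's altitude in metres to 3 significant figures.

Scale height: H = RT/g = 191.1 × 222 / 3.72 = 11404 m.
Invert the barometric formula: z = H ln(P₀/P).
P₀/P = 719/209.2 = 3.4369; ln(3.4369) = 1.2346.
z = 11404 × 1.2346 = 14079 m.

z ≈ 14100 m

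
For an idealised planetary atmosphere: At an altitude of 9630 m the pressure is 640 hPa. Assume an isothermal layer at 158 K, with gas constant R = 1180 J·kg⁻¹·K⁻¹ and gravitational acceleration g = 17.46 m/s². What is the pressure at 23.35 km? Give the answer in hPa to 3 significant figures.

Scale height: H = RT/g = 1180 × 158 / 17.46 = 10678 m.
Between two levels, P₂ = P₁ exp(−Δz/H) with Δz = z₂ − z₁.
Δz = 23350 − 9630.0 = 13720 m; Δz/H = 13720/10678 = 1.2849.
P₂ = 640 × exp(−1.2849) = 640 × 0.27668 = 177.08 hPa.

P ≈ 177 hPa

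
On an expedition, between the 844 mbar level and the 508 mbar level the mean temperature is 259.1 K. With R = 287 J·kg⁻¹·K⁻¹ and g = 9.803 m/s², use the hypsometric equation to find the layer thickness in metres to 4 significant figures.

Δz ≈ 3851 m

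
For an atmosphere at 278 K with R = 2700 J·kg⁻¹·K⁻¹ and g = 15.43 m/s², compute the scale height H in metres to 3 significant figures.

The scale height of an isothermal atmosphere is H = RT/g.
H = 2700 × 278 / 15.43 = 750600/15.43 = 48645 m.

H ≈ 48600 m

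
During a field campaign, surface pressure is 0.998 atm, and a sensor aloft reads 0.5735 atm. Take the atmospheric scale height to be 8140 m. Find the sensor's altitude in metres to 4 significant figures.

z ≈ 4510 m

Invert the barometric formula: z = H ln(P₀/P).
P₀/P = 0.998/0.5735 = 1.7402; ln(1.7402) = 0.55400.
z = 8140.0 × 0.55400 = 4509.6 m.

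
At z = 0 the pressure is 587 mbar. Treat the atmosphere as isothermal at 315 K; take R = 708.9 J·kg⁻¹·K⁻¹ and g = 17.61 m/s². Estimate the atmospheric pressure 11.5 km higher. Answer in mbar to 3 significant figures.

Scale height: H = RT/g = 708.9 × 315 / 17.61 = 12680 m.
Barometric formula: P = P₀ exp(−z/H).
z/H = 11500/12680 = 0.90694; exp(−0.90694) = 0.40376.
P = 587 × 0.40376 = 237.01 mbar.

P ≈ 237 mbar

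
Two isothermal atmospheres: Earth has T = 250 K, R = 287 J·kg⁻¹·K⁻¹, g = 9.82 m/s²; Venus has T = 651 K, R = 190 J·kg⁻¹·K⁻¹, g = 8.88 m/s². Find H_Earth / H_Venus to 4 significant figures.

H = RT/g for each body.
H_Earth = 287 × 250 / 9.82 = 7306.5 m.
H_Venus = 190 × 651 / 8.88 = 13929 m.
H_Earth/H_Venus = 7306.5/13929 = 0.52455.

H_Earth/H_Venus ≈ 0.5246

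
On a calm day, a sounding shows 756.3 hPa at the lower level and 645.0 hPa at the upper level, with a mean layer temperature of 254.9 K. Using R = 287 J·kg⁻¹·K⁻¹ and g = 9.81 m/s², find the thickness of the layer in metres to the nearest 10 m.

Δz ≈ 1190 m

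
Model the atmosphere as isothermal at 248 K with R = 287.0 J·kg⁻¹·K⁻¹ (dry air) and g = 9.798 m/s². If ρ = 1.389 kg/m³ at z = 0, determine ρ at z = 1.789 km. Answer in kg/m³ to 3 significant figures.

ρ ≈ 1.09 kg/m³

Scale height: H = RT/g = 287.0 × 248 / 9.798 = 7264.3 m.
In an isothermal atmosphere, density decays like pressure: ρ = ρ₀ exp(−z/H).
z/H = 1789.0/7264.3 = 0.24627; exp(−0.24627) = 0.78171.
ρ = 1.389 × 0.78171 = 1.0858 kg/m³.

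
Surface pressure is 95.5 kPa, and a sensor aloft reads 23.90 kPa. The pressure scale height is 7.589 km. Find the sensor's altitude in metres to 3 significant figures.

z ≈ 10500 m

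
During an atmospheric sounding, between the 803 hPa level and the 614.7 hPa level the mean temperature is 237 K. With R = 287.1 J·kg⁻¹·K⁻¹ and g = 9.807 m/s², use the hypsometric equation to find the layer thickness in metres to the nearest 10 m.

Δz ≈ 1850 m

Hypsometric equation: Δz = (R T̄/g) ln(P₁/P₂).
R T̄/g = 287.1 × 237 / 9.807 = 6938.2 m.
ln(803/614.7) = ln(1.3063) = 0.26720.
Δz = 6938.2 × 0.26720 = 1853.9 m.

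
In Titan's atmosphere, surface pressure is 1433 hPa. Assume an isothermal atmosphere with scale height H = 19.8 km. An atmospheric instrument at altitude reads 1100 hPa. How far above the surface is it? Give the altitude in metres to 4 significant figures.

Invert the barometric formula: z = H ln(P₀/P).
P₀/P = 1433/1100 = 1.3027; ln(1.3027) = 0.26444.
z = 19800 × 0.26444 = 5235.9 m.

z ≈ 5236 m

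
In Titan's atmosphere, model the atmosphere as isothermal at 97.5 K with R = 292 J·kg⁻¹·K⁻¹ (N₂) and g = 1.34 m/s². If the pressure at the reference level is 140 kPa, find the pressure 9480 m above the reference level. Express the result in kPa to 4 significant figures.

P ≈ 89.61 kPa

Scale height: H = RT/g = 292 × 97.5 / 1.34 = 21246 m.
Barometric formula: P = P₀ exp(−z/H).
z/H = 9480.0/21246 = 0.44620; exp(−0.44620) = 0.64006.
P = 140 × 0.64006 = 89.608 kPa.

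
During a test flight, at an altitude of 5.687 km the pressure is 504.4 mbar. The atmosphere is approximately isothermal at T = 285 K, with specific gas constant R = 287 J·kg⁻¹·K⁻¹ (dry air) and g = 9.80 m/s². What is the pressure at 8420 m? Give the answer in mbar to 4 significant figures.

Scale height: H = RT/g = 287 × 285 / 9.80 = 8346.4 m.
Between two levels, P₂ = P₁ exp(−Δz/H) with Δz = z₂ − z₁.
Δz = 8420.0 − 5687.0 = 2733.0 m; Δz/H = 2733.0/8346.4 = 0.32745.
P₂ = 504.4 × exp(−0.32745) = 504.4 × 0.72076 = 363.55 mbar.

P ≈ 363.6 mbar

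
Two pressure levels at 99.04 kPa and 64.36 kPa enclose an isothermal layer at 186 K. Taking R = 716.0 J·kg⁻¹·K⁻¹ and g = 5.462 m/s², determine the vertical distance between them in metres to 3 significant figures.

Hypsometric equation: Δz = (R T̄/g) ln(P₁/P₂).
R T̄/g = 716.0 × 186 / 5.462 = 24382 m.
ln(99.04/64.36) = ln(1.5388) = 0.43100.
Δz = 24382 × 0.43100 = 10509 m.

Δz ≈ 10500 m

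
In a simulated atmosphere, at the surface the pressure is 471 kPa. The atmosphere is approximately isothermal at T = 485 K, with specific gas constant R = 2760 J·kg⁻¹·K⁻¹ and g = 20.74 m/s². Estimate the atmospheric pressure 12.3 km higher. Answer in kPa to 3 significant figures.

P ≈ 389 kPa

Scale height: H = RT/g = 2760 × 485 / 20.74 = 64542 m.
Barometric formula: P = P₀ exp(−z/H).
z/H = 12300/64542 = 0.19057; exp(−0.19057) = 0.82649.
P = 471 × 0.82649 = 389.28 kPa.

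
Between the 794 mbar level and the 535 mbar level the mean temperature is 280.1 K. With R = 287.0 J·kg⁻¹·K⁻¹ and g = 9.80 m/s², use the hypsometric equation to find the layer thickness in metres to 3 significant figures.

Δz ≈ 3240 m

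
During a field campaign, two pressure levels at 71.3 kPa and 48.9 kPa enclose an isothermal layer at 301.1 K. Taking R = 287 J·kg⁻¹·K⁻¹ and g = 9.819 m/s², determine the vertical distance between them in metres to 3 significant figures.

Δz ≈ 3320 m

Hypsometric equation: Δz = (R T̄/g) ln(P₁/P₂).
R T̄/g = 287 × 301.1 / 9.819 = 8800.9 m.
ln(71.3/48.9) = ln(1.4581) = 0.37713.
Δz = 8800.9 × 0.37713 = 3319.1 m.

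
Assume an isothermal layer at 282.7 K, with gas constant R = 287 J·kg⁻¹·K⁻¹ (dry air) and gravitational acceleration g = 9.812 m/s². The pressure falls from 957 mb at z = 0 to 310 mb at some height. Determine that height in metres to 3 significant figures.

z ≈ 9320 m

Scale height: H = RT/g = 287 × 282.7 / 9.812 = 8268.9 m.
Invert the barometric formula: z = H ln(P₀/P).
P₀/P = 957/310 = 3.0871; ln(3.0871) = 1.1272.
z = 8268.9 × 1.1272 = 9320.7 m.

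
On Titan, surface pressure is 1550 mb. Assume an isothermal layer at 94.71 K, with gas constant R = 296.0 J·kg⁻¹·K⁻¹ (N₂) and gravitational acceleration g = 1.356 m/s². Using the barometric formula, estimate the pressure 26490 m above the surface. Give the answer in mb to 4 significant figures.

P ≈ 430.4 mb

Scale height: H = RT/g = 296.0 × 94.71 / 1.356 = 20674 m.
Barometric formula: P = P₀ exp(−z/H).
z/H = 26490/20674 = 1.2813; exp(−1.2813) = 0.27768.
P = 1550 × 0.27768 = 430.40 mb.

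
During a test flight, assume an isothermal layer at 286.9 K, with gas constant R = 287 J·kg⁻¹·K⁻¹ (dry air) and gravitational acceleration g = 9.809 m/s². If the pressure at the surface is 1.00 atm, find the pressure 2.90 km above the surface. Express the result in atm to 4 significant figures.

Scale height: H = RT/g = 287 × 286.9 / 9.809 = 8394.4 m.
Barometric formula: P = P₀ exp(−z/H).
z/H = 2900.0/8394.4 = 0.34547; exp(−0.34547) = 0.70789.
P = 1.00 × 0.70789 = 0.70789 atm.

P ≈ 0.7079 atm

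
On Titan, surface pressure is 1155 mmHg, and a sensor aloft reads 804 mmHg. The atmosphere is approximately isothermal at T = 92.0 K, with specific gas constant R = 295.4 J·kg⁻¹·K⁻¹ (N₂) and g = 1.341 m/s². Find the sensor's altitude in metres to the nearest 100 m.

Scale height: H = RT/g = 295.4 × 92.0 / 1.341 = 20266 m.
Invert the barometric formula: z = H ln(P₀/P).
P₀/P = 1155/804 = 1.4366; ln(1.4366) = 0.36228.
z = 20266 × 0.36228 = 7342.0 m.

z ≈ 7300 m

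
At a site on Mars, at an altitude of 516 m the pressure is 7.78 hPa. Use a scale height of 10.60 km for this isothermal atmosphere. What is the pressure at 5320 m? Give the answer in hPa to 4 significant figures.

P ≈ 4.945 hPa

Between two levels, P₂ = P₁ exp(−Δz/H) with Δz = z₂ − z₁.
Δz = 5320.0 − 516.00 = 4804.0 m; Δz/H = 4804.0/10600 = 0.45321.
P₂ = 7.78 × exp(−0.45321) = 7.78 × 0.63558 = 4.9448 hPa.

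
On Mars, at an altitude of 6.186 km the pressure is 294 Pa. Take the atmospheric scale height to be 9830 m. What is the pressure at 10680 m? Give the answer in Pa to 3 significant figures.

Between two levels, P₂ = P₁ exp(−Δz/H) with Δz = z₂ − z₁.
Δz = 10680 − 6186.0 = 4494.0 m; Δz/H = 4494.0/9830.0 = 0.45717.
P₂ = 294 × exp(−0.45717) = 294 × 0.63307 = 186.12 Pa.

P ≈ 186 Pa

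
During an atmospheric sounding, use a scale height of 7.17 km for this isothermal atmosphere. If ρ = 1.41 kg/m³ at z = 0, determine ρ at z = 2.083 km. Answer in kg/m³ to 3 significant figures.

ρ ≈ 1.05 kg/m³

In an isothermal atmosphere, density decays like pressure: ρ = ρ₀ exp(−z/H).
z/H = 2083.0/7170.0 = 0.29052; exp(−0.29052) = 0.74787.
ρ = 1.41 × 0.74787 = 1.0545 kg/m³.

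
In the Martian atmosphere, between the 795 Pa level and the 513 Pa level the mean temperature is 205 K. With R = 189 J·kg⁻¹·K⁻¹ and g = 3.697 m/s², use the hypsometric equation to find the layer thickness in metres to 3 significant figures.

Hypsometric equation: Δz = (R T̄/g) ln(P₁/P₂).
R T̄/g = 189 × 205 / 3.697 = 10480 m.
ln(795/513) = ln(1.5497) = 0.43806.
Δz = 10480 × 0.43806 = 4590.9 m.

Δz ≈ 4590 m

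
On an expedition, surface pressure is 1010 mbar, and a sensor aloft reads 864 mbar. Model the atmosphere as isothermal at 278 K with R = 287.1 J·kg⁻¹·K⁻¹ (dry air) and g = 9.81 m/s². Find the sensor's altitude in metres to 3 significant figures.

z ≈ 1270 m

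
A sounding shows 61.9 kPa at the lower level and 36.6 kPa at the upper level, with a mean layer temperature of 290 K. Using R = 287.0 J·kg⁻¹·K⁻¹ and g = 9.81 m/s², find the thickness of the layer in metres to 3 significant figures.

Hypsometric equation: Δz = (R T̄/g) ln(P₁/P₂).
R T̄/g = 287.0 × 290 / 9.81 = 8484.2 m.
ln(61.9/36.6) = ln(1.6913) = 0.52550.
Δz = 8484.2 × 0.52550 = 4458.4 m.

Δz ≈ 4460 m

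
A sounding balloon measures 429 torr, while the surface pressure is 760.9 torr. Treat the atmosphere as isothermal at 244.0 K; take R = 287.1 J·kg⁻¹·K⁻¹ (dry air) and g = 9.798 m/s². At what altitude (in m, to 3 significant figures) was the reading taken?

Scale height: H = RT/g = 287.1 × 244.0 / 9.798 = 7149.7 m.
Invert the barometric formula: z = H ln(P₀/P).
P₀/P = 760.9/429 = 1.7737; ln(1.7737) = 0.57307.
z = 7149.7 × 0.57307 = 4097.3 m.

z ≈ 4100 m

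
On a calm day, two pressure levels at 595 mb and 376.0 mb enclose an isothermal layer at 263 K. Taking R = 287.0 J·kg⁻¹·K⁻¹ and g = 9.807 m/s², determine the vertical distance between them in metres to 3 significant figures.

Hypsometric equation: Δz = (R T̄/g) ln(P₁/P₂).
R T̄/g = 287.0 × 263 / 9.807 = 7696.6 m.
ln(595/376.0) = ln(1.5824) = 0.45894.
Δz = 7696.6 × 0.45894 = 3532.3 m.

Δz ≈ 3530 m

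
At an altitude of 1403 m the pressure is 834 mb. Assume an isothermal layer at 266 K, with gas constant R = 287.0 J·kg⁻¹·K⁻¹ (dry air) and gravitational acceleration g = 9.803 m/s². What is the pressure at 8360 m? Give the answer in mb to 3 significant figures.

P ≈ 341 mb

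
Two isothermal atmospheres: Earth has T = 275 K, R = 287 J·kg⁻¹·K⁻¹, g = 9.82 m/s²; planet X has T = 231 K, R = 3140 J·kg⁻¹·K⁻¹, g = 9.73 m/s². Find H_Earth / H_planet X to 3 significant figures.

H_Earth/H_planet X ≈ 0.108

H = RT/g for each body.
H_Earth = 287 × 275 / 9.82 = 8037.2 m.
H_planet X = 3140 × 231 / 9.73 = 74547 m.
H_Earth/H_planet X = 8037.2/74547 = 0.10781.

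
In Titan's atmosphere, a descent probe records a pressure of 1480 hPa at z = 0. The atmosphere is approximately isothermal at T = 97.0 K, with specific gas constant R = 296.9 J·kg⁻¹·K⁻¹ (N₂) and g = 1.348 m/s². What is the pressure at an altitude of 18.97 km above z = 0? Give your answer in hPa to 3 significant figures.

Scale height: H = RT/g = 296.9 × 97.0 / 1.348 = 21364 m.
Barometric formula: P = P₀ exp(−z/H).
z/H = 18970/21364 = 0.88794; exp(−0.88794) = 0.41150.
P = 1480 × 0.41150 = 609.02 hPa.

P ≈ 609 hPa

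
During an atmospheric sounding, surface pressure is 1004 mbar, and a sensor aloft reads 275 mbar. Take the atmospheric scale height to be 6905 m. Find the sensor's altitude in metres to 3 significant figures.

Invert the barometric formula: z = H ln(P₀/P).
P₀/P = 1004/275 = 3.6509; ln(3.6509) = 1.2950.
z = 6905.0 × 1.2950 = 8942.0 m.

z ≈ 8940 m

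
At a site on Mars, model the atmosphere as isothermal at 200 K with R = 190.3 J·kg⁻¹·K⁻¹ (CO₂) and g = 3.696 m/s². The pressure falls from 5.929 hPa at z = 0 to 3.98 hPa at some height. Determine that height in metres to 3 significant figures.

z ≈ 4100 m

Scale height: H = RT/g = 190.3 × 200 / 3.696 = 10298 m.
Invert the barometric formula: z = H ln(P₀/P).
P₀/P = 5.929/3.98 = 1.4897; ln(1.4897) = 0.39857.
z = 10298 × 0.39857 = 4104.5 m.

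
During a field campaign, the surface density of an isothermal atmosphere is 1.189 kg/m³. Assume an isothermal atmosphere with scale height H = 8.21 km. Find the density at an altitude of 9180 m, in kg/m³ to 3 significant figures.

In an isothermal atmosphere, density decays like pressure: ρ = ρ₀ exp(−z/H).
z/H = 9180.0/8210.0 = 1.1181; exp(−1.1181) = 0.32690.
ρ = 1.189 × 0.32690 = 0.38868 kg/m³.

ρ ≈ 0.389 kg/m³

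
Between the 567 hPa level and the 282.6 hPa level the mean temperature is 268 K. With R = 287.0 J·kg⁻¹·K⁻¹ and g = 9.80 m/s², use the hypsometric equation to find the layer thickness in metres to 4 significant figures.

Hypsometric equation: Δz = (R T̄/g) ln(P₁/P₂).
R T̄/g = 287.0 × 268 / 9.80 = 7848.6 m.
ln(567/282.6) = ln(2.0064) = 0.69634.
Δz = 7848.6 × 0.69634 = 5465.3 m.

Δz ≈ 5465 m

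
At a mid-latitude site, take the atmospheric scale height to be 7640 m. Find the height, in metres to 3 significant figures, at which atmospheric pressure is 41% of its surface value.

Set P/P₀ = exp(−z/H) = 0.41, so z = −H ln(0.41).
−ln(0.41) = 0.89160; z = 7640.0 × 0.89160 = 6811.8 m.

z ≈ 6810 m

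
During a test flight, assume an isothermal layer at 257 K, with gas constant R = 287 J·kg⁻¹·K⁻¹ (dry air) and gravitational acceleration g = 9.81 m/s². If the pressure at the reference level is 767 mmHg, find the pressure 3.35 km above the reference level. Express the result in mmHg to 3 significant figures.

Scale height: H = RT/g = 287 × 257 / 9.81 = 7518.8 m.
Barometric formula: P = P₀ exp(−z/H).
z/H = 3350.0/7518.8 = 0.44555; exp(−0.44555) = 0.64047.
P = 767 × 0.64047 = 491.24 mmHg.

P ≈ 491 mmHg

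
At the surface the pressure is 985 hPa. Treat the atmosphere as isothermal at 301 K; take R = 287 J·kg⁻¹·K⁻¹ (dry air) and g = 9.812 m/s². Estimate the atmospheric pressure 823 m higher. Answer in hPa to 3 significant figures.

P ≈ 897 hPa

Scale height: H = RT/g = 287 × 301 / 9.812 = 8804.2 m.
Barometric formula: P = P₀ exp(−z/H).
z/H = 823.00/8804.2 = 0.093478; exp(−0.093478) = 0.91076.
P = 985 × 0.91076 = 897.10 hPa.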